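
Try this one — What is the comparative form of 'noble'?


Apply comparative formation (ends in e: add -r): 'noble' -> 'nobler'.

nobler


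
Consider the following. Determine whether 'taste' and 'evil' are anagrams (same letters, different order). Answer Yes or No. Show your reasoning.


Sorted letters of 'taste': 'aestt'
Sorted letters of 'evil': 'eilv'
They do not match.

No


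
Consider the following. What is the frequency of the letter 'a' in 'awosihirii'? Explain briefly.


Letter 'a' in 'awosihirii': found at position(s) 1 = 1 occurrence(s).

1


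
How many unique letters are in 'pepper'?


Unique letters in 'pepper': {e, p, r} = 3 distinct letters.

3


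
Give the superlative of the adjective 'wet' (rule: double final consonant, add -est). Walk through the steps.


Apply superlative formation (double final consonant, add -est): 'wet' -> 'wettest'.

wettest


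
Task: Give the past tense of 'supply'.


Apply rule: Change -y to -ied. 'supply' becomes 'supplied'.

supplied


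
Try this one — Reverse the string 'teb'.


Reverse 'teb' character by character: 'bet'.

bet


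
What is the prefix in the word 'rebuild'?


The word 'rebuild' = 're' (prefix) + 'build' (root). The prefix is 're'.

re


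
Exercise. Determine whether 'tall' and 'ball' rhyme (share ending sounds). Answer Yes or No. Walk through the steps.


Rime (stressed vowel + following sounds) of 'tall': -all = /ɔːl/
Rime of 'ball': -all = /ɔːl/
/ɔːl/ and /ɔːl/ are the same ending sound, so the words rhyme.

Yes


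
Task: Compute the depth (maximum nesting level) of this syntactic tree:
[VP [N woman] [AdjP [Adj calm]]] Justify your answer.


Count bracket nesting levels:
'[' at pos 0: depth = 1
'[' at pos 4: depth = 2
'[' at pos 14: depth = 2
'[' at pos 20: depth = 3
Maximum depth reached: 3

3


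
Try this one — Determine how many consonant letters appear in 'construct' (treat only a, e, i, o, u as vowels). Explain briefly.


Consonants in 'construct': c, n, s, t, r, c, t = 7 consonants.

7


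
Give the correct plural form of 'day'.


Apply rule: Add -s. 'day' becomes 'days'.

days


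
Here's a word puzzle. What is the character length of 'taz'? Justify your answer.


Spell out 'taz' and number each letter: t(1), a(2), z(3). Total: 3 letters.

3


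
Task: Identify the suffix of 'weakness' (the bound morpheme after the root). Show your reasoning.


The word 'weakness' = 'weak' (root) + '-ness' (suffix). The suffix is '-ness'.

ness


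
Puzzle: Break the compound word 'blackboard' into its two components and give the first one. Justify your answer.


Split 'blackboard' into 'black' + 'board'. The first part is 'black'.

black


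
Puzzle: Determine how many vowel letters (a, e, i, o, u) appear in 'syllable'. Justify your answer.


Vowels in 'syllable': a, e = 2 vowels.

2


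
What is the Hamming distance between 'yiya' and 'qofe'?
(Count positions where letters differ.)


Alignment:
Position 1: 'y' vs 'q' = DIFFER
Position 2: 'i' vs 'o' = DIFFER
Position 3: 'y' vs 'f' = DIFFER
Position 4: 'a' vs 'e' = DIFFER
Total differences: 4

4


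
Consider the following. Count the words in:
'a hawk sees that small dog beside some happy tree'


Split into words: a | hawk | sees | that | small | dog | beside | some | happy | tree = 10 words.

10


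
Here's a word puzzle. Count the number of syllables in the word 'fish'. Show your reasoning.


Break 'fish' into syllables: fish -> fish = 1 syllable

1 syllable


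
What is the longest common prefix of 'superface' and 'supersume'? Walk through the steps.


Compare from the start: 5 characters match: 'super'. Mismatch at position 6: 'f' vs 's'.

super


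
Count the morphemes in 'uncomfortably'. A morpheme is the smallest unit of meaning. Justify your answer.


Decomposition: un- (prefix) + comfort (root) + -able (suffix) + -ly (suffix) = 4 morpheme(s)

4 morphemes


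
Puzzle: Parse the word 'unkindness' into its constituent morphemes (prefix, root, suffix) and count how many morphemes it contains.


Step 1: Identify prefix: 'un' (meaning: not/reverse)
Step 2: Identify root: 'kind'
Step 3: Identify suffix(es): 'ness'
Decomposition: un- (prefix: not/reverse) + kind (root) + -ness (suffix: state of)
Total morphemes: 3

3 morphemes (un- (prefix: not/reverse) + kind (root) + -ness (suffix: state of))


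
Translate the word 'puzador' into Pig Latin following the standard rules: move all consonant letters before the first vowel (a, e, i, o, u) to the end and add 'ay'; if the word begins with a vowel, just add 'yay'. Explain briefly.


'puzador': move consonant cluster 'p' to end and add 'ay': 'uzadorpay'.

uzadorpay


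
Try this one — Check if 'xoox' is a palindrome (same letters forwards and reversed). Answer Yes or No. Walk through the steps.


Forward: 'xoox'
Reversed: 'xoox'
They are identical.

Yes


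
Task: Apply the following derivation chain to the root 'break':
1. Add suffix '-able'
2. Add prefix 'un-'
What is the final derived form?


Step 1: Add suffix '-able' to 'break' = 'breakable'
Step 2: Add prefix 'un-' to 'breakable' = 'unbreakable'

unbreakable


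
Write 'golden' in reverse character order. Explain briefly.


Reverse 'golden' character by character: 'nedlog'.

nedlog


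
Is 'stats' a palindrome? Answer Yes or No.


Forward: 'stats'
Reversed: 'stats'
They are identical.

Yes


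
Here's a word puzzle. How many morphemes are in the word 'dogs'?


Decomposition: dog (root) + -s (plural) = 2 morpheme(s)

2 morphemes


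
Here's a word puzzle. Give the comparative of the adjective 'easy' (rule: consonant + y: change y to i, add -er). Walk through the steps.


Apply comparative formation (consonant + y: change y to i, add -er): 'easy' -> 'easier'.

easier


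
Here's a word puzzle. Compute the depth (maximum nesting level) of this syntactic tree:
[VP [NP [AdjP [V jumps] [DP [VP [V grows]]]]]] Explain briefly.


Count bracket nesting levels:
'[' at pos 0: depth = 1
'[' at pos 4: depth = 2
'[' at pos 8: depth = 3
'[' at pos 14: depth = 4
'[' at pos 24: depth = 4
'[' at pos 28: depth = 5
'[' at pos 32: depth = 6
Maximum depth reached: 6

6


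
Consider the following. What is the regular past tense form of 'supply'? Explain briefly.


Apply rule: Change -y to -ied. 'supply' becomes 'supplied'.

supplied


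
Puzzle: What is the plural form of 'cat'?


Apply rule: Add -s. 'cat' becomes 'cats'.

cats


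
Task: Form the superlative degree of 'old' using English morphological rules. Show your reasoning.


Apply superlative formation (add -est): 'old' -> 'oldest'.

oldest


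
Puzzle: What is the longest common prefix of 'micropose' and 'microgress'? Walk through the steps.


Compare from the start: 5 characters match: 'micro'. Mismatch at position 6: 'p' vs 'g'.

micro


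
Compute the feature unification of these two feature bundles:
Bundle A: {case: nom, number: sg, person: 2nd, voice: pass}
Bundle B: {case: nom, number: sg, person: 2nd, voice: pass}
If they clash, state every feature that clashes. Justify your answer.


Compare features:
case: A=nom vs B=nom -> unified: nom
number: A=sg vs B=sg -> unified: sg
person: A=2nd vs B=2nd -> unified: 2nd
voice: A=pass vs B=pass -> unified: pass
No clashes found.

Unified: {case: nom, number: sg, person: 2nd, voice: pass}


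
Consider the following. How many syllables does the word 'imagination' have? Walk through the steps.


Break 'imagination' into syllables: i-mag-i-na-tion -> i | mag | i | na | tion = 5 syllables

5 syllables


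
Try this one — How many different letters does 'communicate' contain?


Unique letters in 'communicate': {a, c, e, i, m, n, o, t, u} = 9 distinct letters.

9


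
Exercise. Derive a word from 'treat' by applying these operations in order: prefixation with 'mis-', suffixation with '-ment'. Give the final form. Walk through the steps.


Step 1: Add prefix 'mis-' to 'treat' = 'mistreat'
Step 2: Add suffix '-ment' to 'mistreat' = 'mistreatment'

mistreatment


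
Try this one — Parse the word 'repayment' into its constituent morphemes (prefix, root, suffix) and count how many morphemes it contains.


Step 1: Identify prefix: 're' (meaning: again)
Step 2: Identify root: 'pay'
Step 3: Identify suffix(es): 'ment'
Decomposition: re- (prefix: again) + pay (root) + -ment (suffix: action/result)
Total morphemes: 3

3 morphemes (re- (prefix: again) + pay (root) + -ment (suffix: action/result))


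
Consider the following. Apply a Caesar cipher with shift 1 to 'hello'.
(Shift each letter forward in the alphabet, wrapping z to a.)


Shift each letter by 1: h -> i, e -> f, l -> m, l -> m, o -> p. Result: 'ifmmp'.

ifmmp


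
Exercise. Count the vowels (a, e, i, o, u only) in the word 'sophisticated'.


Vowels in 'sophisticated': o, i, i, a, e = 5 vowels.

5


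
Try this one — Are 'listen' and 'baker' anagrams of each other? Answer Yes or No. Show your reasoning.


Sorted letters of 'listen': 'eilnst'
Sorted letters of 'baker': 'abekr'
They do not match.

No


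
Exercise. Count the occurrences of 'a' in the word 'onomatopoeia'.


Letter 'a' in 'onomatopoeia': found at position(s) 5, 12 = 2 occurrence(s).

2


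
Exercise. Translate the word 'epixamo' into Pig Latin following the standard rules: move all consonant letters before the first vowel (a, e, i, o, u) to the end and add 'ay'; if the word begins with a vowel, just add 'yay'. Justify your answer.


'epixamo' starts with a vowel, so add 'yay': 'epixamoyay'.

epixamoyay


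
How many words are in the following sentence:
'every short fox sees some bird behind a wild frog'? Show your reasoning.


Split into words: every | short | fox | sees | some | bird | behind | a | wild | frog = 10 words.

10


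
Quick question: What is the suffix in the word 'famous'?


The word 'famous' = 'fame' (root) + '-ous' (suffix). The suffix is '-ous'.

ous


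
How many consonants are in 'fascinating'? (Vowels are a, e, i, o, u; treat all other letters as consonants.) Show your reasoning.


Consonants in 'fascinating': f, s, c, n, t, n, g = 7 consonants.

7


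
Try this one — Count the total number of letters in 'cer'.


Spell out 'cer' and number each letter: c(1), e(2), r(3). Total: 3 letters.

3


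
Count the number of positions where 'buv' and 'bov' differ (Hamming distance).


Alignment:
Position 1: 'b' vs 'b' = match
Position 2: 'u' vs 'o' = DIFFER
Position 3: 'v' vs 'v' = match
Total differences: 1

1


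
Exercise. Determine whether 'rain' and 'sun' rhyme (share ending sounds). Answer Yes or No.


Rime (stressed vowel + following sounds) of 'rain': -ain = /eɪn/
Rime of 'sun': -un = /ʌn/
/eɪn/ and /ʌn/ are different ending sounds, so the words do not rhyme.

No


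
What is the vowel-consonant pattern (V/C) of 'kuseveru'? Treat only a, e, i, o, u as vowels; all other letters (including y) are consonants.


Letter mapping: k = C, u = V, s = C, e = V, v = C, e = V, r = C, u = V.

CVCVCVCV


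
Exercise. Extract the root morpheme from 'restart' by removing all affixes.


Remove prefix 're' from 'restart' to get root 'start'.

start


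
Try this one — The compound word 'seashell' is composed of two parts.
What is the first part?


Split 'seashell' into 'sea' + 'shell'. The first part is 'sea'.

sea


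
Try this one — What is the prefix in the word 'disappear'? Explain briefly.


The word 'disappear' = 'dis' (prefix) + 'appear' (root). The prefix is 'dis'.

dis


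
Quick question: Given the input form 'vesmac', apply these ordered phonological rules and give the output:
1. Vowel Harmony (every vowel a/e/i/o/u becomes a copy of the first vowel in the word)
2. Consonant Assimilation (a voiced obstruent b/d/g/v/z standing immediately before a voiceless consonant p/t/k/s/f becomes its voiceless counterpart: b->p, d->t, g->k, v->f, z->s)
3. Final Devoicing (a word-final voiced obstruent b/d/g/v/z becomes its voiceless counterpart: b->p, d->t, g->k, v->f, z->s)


Starting form: 'vesmac'
Rule 1: Vowel Harmony: all vowels become 'e' (matching first vowel). 'vesmac' -> 'vesmec'
Rule 2: Consonant Assimilation: no voiced obstruent (b/d/g/v/z) stands immediately before a voiceless consonant (p/t/k/s/f). No change.
Rule 3: Final Devoicing: final consonant 'c' is not one of the voiced obstruents b/d/g/v/z. No change.
Final form: 'vesmec'

vesmec


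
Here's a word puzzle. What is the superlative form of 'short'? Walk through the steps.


Apply superlative formation (add -est): 'short' -> 'shortest'.

shortest


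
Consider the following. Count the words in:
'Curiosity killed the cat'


Split into words: Curiosity | killed | the | cat = 4 words.

4


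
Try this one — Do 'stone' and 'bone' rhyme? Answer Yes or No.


Rime (stressed vowel + following sounds) of 'stone': -one = /oʊn/
Rime of 'bone': -one = /oʊn/
/oʊn/ and /oʊn/ are the same ending sound, so the words rhyme.

Yes


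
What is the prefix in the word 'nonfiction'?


The word 'nonfiction' = 'non' (prefix) + 'fiction' (root). The prefix is 'non'.

non


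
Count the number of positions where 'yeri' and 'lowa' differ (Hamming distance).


Alignment:
Position 1: 'y' vs 'l' = DIFFER
Position 2: 'e' vs 'o' = DIFFER
Position 3: 'r' vs 'w' = DIFFER
Position 4: 'i' vs 'a' = DIFFER
Total differences: 4

4


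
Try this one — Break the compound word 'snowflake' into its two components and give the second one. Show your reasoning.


Split 'snowflake' into 'snow' + 'flake'. The second part is 'flake'.

flake


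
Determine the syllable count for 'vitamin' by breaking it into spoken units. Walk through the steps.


Break 'vitamin' into syllables: vi-ta-min -> vi | ta | min = 3 syllables

3 syllables


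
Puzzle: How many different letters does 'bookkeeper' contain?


Unique letters in 'bookkeeper': {b, e, k, o, p, r} = 6 distinct letters.

6


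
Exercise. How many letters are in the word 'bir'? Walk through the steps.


Spell out 'bir' and number each letter: b(1), i(2), r(3). Total: 3 letters.

3


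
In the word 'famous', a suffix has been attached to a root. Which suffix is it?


The word 'famous' = 'fame' (root) + '-ous' (suffix). The suffix is '-ous'.

ous


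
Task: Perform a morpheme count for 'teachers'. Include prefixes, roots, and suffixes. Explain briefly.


Decomposition: teach (root) + -er (suffix) + -s (plural) = 3 morpheme(s)

3 morphemes


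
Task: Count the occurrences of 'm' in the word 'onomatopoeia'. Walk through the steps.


Letter 'm' in 'onomatopoeia': found at position(s) 4 = 1 occurrence(s).

1


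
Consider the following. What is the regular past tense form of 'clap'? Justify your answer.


Apply rule: Double final consonant and add -ed. 'clap' becomes 'clapped'.

clapped


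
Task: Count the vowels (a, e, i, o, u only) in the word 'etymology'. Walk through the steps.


Vowels in 'etymology': e, o, o = 3 vowels.

3


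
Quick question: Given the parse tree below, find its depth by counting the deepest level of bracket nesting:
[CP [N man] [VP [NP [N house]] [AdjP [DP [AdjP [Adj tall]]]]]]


Count bracket nesting levels:
'[' at pos 0: depth = 1
'[' at pos 4: depth = 2
'[' at pos 12: depth = 2
'[' at pos 16: depth = 3
'[' at pos 20: depth = 4
'[' at pos 31: depth = 3
'[' at pos 37: depth = 4
'[' at pos 41: depth = 5
'[' at pos 47: depth = 6
Maximum depth reached: 6

6


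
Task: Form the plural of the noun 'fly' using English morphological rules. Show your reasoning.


Apply rule: Change -y to -ies (consonant + y). 'fly' becomes 'flies'.

flies


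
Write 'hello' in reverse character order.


Reverse 'hello' character by character: 'olleh'.

olleh


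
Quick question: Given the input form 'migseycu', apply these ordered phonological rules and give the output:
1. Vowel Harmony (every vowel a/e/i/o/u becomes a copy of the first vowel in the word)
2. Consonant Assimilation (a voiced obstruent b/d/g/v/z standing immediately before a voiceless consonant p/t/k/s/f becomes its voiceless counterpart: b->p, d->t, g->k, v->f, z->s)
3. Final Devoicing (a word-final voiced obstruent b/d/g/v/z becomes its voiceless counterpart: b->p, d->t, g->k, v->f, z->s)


Starting form: 'migseycu'
Rule 1: Vowel Harmony: all vowels become 'i' (matching first vowel). 'migseycu' -> 'migsiyci'
Rule 2: Consonant Assimilation: voiced obstruent before voiceless consonant becomes voiceless ('gs' -> 'ks'). 'migsiyci' -> 'miksiyci'
Rule 3: Final Devoicing: the word ends in the vowel 'i', not a consonant. No change.
Final form: 'miksiyci'

miksiyci


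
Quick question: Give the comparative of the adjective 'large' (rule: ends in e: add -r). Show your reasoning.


Apply comparative formation (ends in e: add -r): 'large' -> 'larger'.

larger


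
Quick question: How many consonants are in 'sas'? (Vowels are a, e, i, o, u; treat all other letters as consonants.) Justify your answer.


Consonants in 'sas': s, s = 2 consonants.

2


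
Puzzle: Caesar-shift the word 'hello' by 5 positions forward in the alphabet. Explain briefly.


Shift each letter by 5: h -> m, e -> j, l -> q, l -> q, o -> t. Result: 'mjqqt'.

mjqqt


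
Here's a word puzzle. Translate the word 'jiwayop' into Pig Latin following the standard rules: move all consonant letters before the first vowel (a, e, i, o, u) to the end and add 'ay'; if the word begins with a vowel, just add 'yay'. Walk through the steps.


'jiwayop': move consonant cluster 'j' to end and add 'ay': 'iwayopjay'.

iwayopjay


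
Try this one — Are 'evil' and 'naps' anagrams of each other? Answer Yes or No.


Sorted letters of 'evil': 'eilv'
Sorted letters of 'naps': 'anps'
They do not match.

No


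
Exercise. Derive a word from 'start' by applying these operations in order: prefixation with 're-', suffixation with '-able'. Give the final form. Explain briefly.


Step 1: Add prefix 're-' to 'start' = 'restart'
Step 2: Add suffix '-able' to 'restart' = 'restartable'

restartable


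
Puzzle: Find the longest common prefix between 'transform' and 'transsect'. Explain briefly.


Compare from the start: 5 characters match: 'trans'. Mismatch at position 6: 'f' vs 's'.

trans


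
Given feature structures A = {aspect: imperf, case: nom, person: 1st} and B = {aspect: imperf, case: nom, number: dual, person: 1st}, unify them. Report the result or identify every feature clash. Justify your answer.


Compare features:
aspect: A=imperf vs B=imperf -> unified: imperf
case: A=nom vs B=nom -> unified: nom
number: A=_ vs B=dual -> unified: dual
person: A=1st vs B=1st -> unified: 1st
No clashes found.

Unified: {aspect: imperf, case: nom, number: dual, person: 1st}


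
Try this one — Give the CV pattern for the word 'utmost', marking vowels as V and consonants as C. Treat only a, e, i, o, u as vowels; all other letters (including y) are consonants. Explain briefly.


Letter mapping: u = V, t = C, m = C, o = V, s = C, t = C.

VCCVCC


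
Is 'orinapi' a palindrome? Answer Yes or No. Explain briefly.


Forward: 'orinapi'
Reversed: 'ipaniro'
They differ.

No


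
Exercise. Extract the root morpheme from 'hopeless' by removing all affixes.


Remove suffix '-less' from 'hopeless' to get root 'hope'.

hope


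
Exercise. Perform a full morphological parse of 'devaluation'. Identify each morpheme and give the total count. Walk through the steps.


Step 1: Identify prefix: 'de' (meaning: reverse/remove)
Step 2: Identify root: 'value'
Step 3: Identify suffix(es): 'ation'
Decomposition: de- (prefix: reverse/remove) + value (root) + -ation (suffix: act of)
Total morphemes: 3

3 morphemes (de- (prefix: reverse/remove) + value (root) + -ation (suffix: act of))


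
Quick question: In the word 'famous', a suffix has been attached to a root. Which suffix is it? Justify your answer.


The word 'famous' = 'fame' (root) + '-ous' (suffix). The suffix is '-ous'.

ous


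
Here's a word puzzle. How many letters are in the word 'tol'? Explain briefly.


Spell out 'tol' and number each letter: t(1), o(2), l(3). Total: 3 letters.

3


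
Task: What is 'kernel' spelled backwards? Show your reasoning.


Reverse 'kernel' character by character: 'lenrek'.

lenrek


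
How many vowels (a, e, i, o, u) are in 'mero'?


Vowels in 'mero': e, o = 2 vowels.

2


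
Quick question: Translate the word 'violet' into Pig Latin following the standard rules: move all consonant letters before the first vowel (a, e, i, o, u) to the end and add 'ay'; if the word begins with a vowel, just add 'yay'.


'violet': move consonant cluster 'v' to end and add 'ay': 'ioletvay'.

ioletvay


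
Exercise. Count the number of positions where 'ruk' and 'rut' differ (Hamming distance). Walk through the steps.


Alignment:
Position 1: 'r' vs 'r' = match
Position 2: 'u' vs 'u' = match
Position 3: 'k' vs 't' = DIFFER
Total differences: 1

1


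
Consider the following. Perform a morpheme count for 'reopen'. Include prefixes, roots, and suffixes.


Decomposition: re- (prefix) + open (root) = 2 morpheme(s)

2 morphemes


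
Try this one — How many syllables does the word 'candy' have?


Break 'candy' into syllables: can-dy -> can | dy = 2 syllables

2 syllables


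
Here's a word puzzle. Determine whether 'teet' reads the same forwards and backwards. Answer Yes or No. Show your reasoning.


Forward: 'teet'
Reversed: 'teet'
They are identical.

Yes


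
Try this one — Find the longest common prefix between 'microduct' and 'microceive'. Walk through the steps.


Compare from the start: 5 characters match: 'micro'. Mismatch at position 6: 'd' vs 'c'.

micro


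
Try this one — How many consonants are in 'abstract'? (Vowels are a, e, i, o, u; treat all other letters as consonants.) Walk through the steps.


Consonants in 'abstract': b, s, t, r, c, t = 6 consonants.

6


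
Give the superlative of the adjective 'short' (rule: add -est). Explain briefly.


Apply superlative formation (add -est): 'short' -> 'shortest'.

shortest


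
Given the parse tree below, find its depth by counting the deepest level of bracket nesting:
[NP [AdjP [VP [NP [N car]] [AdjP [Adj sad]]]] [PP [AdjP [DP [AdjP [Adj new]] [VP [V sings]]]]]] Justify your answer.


Count bracket nesting levels:
'[' at pos 0: depth = 1
'[' at pos 4: depth = 2
'[' at pos 10: depth = 3
'[' at pos 14: depth = 4
'[' at pos 18: depth = 5
'[' at pos 27: depth = 4
'[' at pos 33: depth = 5
'[' at pos 46: depth = 2
'[' at pos 50: depth = 3
'[' at pos 56: depth = 4
'[' at pos 60: depth = 5
'[' at pos 66: depth = 6
'[' at pos 77: depth = 5
'[' at pos 81: depth = 6
Maximum depth reached: 6

6


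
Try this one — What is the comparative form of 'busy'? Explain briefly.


Apply comparative formation (consonant + y: change y to i, add -er): 'busy' -> 'busier'.

busier


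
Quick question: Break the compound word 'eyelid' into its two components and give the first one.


Split 'eyelid' into 'eye' + 'lid'. The first part is 'eye'.

eye


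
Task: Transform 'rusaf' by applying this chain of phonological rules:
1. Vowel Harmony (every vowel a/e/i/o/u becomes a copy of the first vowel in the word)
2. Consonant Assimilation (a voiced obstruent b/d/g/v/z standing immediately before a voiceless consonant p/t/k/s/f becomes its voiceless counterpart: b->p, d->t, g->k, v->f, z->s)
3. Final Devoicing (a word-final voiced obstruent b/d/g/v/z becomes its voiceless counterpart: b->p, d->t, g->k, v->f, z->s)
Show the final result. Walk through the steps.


Starting form: 'rusaf'
Rule 1: Vowel Harmony: all vowels become 'u' (matching first vowel). 'rusaf' -> 'rusuf'
Rule 2: Consonant Assimilation: no voiced obstruent (b/d/g/v/z) stands immediately before a voiceless consonant (p/t/k/s/f). No change.
Rule 3: Final Devoicing: final consonant 'f' is not one of the voiced obstruents b/d/g/v/z. No change.
Final form: 'rusuf'

rusuf


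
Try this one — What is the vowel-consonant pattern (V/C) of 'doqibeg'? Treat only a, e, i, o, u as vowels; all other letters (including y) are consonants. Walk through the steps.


Letter mapping: d = C, o = V, q = C, i = V, b = C, e = V, g = C.

CVCVCVC


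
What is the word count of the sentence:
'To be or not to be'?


Split into words: To | be | or | not | to | be = 6 words.

6


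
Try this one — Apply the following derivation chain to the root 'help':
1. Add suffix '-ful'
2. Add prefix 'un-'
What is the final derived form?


Step 1: Add suffix '-ful' to 'help' = 'helpful'
Step 2: Add prefix 'un-' to 'helpful' = 'unhelpful'

unhelpful


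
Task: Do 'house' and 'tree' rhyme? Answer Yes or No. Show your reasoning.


Rime (stressed vowel + following sounds) of 'house': -ouse = /aʊs/
Rime of 'tree': -ee = /iː/
/aʊs/ and /iː/ are different ending sounds, so the words do not rhyme.

No


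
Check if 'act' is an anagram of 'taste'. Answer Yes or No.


Sorted letters of 'act': 'act'
Sorted letters of 'taste': 'aestt'
They do not match.

No


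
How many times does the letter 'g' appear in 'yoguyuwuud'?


Letter 'g' in 'yoguyuwuud': found at position(s) 3 = 1 occurrence(s).

1


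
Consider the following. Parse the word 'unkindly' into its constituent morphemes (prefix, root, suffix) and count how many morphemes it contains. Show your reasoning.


Step 1: Identify prefix: 'un' (meaning: not/reverse)
Step 2: Identify root: 'kind'
Step 3: Identify suffix(es): 'ly'
Decomposition: un- (prefix: not/reverse) + kind (root) + -ly (suffix: in manner of)
Total morphemes: 3

3 morphemes (un- (prefix: not/reverse) + kind (root) + -ly (suffix: in manner of))


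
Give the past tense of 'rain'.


Apply rule: Add -ed. 'rain' becomes 'rained'.

rained


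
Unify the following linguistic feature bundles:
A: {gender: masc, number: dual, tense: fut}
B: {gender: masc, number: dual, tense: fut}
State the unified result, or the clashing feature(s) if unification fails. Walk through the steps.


Compare features:
gender: A=masc vs B=masc -> unified: masc
number: A=dual vs B=dual -> unified: dual
tense: A=fut vs B=fut -> unified: fut
No clashes found.

Unified: {gender: masc, number: dual, tense: fut}


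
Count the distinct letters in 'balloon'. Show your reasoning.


Unique letters in 'balloon': {a, b, l, n, o} = 5 distinct letters.

5


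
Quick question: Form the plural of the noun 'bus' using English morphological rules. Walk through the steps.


Apply rule: Add -es (sibilant/fricative ending). 'bus' becomes 'buses'.

buses


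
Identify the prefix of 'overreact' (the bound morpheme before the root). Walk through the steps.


The word 'overreact' = 'over' (prefix) + 'react' (root). The prefix is 'over'.

over


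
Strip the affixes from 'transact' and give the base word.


Remove prefix 'trans' from 'transact' to get root 'act'.

act


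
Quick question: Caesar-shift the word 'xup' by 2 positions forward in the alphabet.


Shift each letter by 2: x -> z, u -> w, p -> r. Result: 'zwr'.

zwr


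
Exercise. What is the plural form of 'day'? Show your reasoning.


Apply rule: Add -s. 'day' becomes 'days'.

days


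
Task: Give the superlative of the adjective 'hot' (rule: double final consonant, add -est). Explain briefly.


Apply superlative formation (double final consonant, add -est): 'hot' -> 'hottest'.

hottest


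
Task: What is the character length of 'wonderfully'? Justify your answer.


Spell out 'wonderfully' and number each letter: w(1), o(2), n(3), d(4), e(5), r(6), f(7), u(8), l(9), l(10), y(11). Total: 11 letters.

11


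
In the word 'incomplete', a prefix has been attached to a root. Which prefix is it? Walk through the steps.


The word 'incomplete' = 'in' (prefix) + 'complete' (root). The prefix is 'in'.

in


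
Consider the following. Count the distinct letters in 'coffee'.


Unique letters in 'coffee': {c, e, f, o} = 4 distinct letters.

4


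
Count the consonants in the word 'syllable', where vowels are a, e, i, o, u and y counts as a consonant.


Consonants in 'syllable': s, y, l, l, b, l = 6 consonants.

6


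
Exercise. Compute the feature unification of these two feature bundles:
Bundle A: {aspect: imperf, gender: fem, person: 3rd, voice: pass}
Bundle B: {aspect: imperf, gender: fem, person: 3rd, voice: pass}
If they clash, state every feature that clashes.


Compare features:
aspect: A=imperf vs B=imperf -> unified: imperf
gender: A=fem vs B=fem -> unified: fem
person: A=3rd vs B=3rd -> unified: 3rd
voice: A=pass vs B=pass -> unified: pass
No clashes found.

Unified: {aspect: imperf, gender: fem, person: 3rd, voice: pass}


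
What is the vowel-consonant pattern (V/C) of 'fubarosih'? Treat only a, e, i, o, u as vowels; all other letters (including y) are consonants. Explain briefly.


Letter mapping: f = C, u = V, b = C, a = V, r = C, o = V, s = C, i = V, h = C.

CVCVCVCVC


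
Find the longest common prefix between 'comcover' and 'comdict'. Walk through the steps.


Compare from the start: 3 characters match: 'com'. Mismatch at position 4: 'c' vs 'd'.

com


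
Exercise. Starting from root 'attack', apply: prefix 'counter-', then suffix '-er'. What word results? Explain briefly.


Step 1: Add prefix 'counter-' to 'attack' = 'counterattack'
Step 2: Add suffix '-er' to 'counterattack' = 'counterattacker'

counterattacker


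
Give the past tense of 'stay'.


Apply rule: Add -ed. 'stay' becomes 'stayed'.

stayed


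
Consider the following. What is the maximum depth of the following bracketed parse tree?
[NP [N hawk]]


Count bracket nesting levels:
'[' at pos 0: depth = 1
'[' at pos 4: depth = 2
Maximum depth reached: 2

2


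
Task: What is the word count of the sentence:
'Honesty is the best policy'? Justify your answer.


Split into words: Honesty | is | the | best | policy = 5 words.

5


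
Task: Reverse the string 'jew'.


Reverse 'jew' character by character: 'wej'.

wej


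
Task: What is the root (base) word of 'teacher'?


Remove suffix '-er' from 'teacher' to get root 'teach'.

teach


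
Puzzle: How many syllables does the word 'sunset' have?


Break 'sunset' into syllables: sun-set -> sun | set = 2 syllables

2 syllables


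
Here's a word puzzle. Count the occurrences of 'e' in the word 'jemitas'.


Letter 'e' in 'jemitas': found at position(s) 2 = 1 occurrence(s).

1


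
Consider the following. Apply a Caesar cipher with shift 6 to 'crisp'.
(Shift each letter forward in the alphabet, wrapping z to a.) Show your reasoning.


Shift each letter by 6: c -> i, r -> x, i -> o, s -> y, p -> v. Result: 'ixoyv'.

ixoyv


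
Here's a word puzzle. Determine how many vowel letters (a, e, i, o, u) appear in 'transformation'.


Vowels in 'transformation': a, o, a, i, o = 5 vowels.

5


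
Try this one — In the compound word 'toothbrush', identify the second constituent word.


Split 'toothbrush' into 'tooth' + 'brush'. The second part is 'brush'.

brush


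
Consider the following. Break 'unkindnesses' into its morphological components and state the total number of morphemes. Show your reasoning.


Step 1: Identify prefix: 'un' (meaning: not/reverse)
Step 2: Identify root: 'kind'
Step 3: Identify suffix(es): 'ness, es'
Decomposition: un- (prefix: not/reverse) + kind (root) + -ness (suffix: state of) + -es (plural)
Total morphemes: 4

4 morphemes (un- (prefix: not/reverse) + kind (root) + -ness (suffix: state of) + -es (plural))


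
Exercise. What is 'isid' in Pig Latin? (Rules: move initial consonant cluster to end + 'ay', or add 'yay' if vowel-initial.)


'isid' starts with a vowel, so add 'yay': 'isidyay'.

isidyay


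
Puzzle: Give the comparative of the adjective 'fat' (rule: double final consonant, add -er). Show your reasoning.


Apply comparative formation (double final consonant, add -er): 'fat' -> 'fatter'.

fatter


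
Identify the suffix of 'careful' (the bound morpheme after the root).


The word 'careful' = 'care' (root) + '-ful' (suffix). The suffix is '-ful'.

ful


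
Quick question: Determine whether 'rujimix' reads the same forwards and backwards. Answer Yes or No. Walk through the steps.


Forward: 'rujimix'
Reversed: 'ximijur'
They differ.

No


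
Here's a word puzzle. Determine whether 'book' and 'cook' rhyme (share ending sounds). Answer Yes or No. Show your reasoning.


Rime (stressed vowel + following sounds) of 'book': -ook = /ʊk/
Rime of 'cook': -ook = /ʊk/
/ʊk/ and /ʊk/ are the same ending sound, so the words rhyme.

Yes


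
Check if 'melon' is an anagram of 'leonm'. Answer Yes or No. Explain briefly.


Sorted letters of 'melon': 'elmno'
Sorted letters of 'leonm': 'elmno'
They match.

Yes


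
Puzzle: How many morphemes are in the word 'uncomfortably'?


Decomposition: un- (prefix) + comfort (root) + -able (suffix) + -ly (suffix) = 4 morpheme(s)

4 morphemes


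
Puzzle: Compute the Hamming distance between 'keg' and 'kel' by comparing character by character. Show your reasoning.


Alignment:
Position 1: 'k' vs 'k' = match
Position 2: 'e' vs 'e' = match
Position 3: 'g' vs 'l' = DIFFER
Total differences: 1

1


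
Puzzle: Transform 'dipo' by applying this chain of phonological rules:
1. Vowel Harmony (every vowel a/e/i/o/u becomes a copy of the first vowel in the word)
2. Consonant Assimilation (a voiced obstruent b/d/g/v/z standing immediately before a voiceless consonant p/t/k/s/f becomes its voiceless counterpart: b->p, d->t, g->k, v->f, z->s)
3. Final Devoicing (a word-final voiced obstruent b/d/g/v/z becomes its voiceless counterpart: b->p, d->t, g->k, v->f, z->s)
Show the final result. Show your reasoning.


Starting form: 'dipo'
Rule 1: Vowel Harmony: all vowels become 'i' (matching first vowel). 'dipo' -> 'dipi'
Rule 2: Consonant Assimilation: no voiced obstruent (b/d/g/v/z) stands immediately before a voiceless consonant (p/t/k/s/f). No change.
Rule 3: Final Devoicing: the word ends in the vowel 'i', not a consonant. No change.
Final form: 'dipi'

dipi


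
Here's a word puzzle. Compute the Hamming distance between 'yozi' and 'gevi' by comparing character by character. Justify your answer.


Alignment:
Position 1: 'y' vs 'g' = DIFFER
Position 2: 'o' vs 'e' = DIFFER
Position 3: 'z' vs 'v' = DIFFER
Position 4: 'i' vs 'i' = match
Total differences: 3

3


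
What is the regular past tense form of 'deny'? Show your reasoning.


Apply rule: Change -y to -ied. 'deny' becomes 'denied'.

denied


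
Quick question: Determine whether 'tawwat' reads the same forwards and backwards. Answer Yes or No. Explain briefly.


Forward: 'tawwat'
Reversed: 'tawwat'
They are identical.

Yes


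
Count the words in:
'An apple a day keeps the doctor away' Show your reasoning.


Split into words: An | apple | a | day | keeps | the | doctor | away = 8 words.

8


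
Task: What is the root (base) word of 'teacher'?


Remove suffix '-er' from 'teacher' to get root 'teach'.

teach


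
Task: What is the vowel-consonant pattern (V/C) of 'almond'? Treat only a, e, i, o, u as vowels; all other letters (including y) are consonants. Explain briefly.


Letter mapping: a = V, l = C, m = C, o = V, n = C, d = C.

VCCVCC


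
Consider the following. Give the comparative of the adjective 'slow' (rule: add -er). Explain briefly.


Apply comparative formation (add -er): 'slow' -> 'slower'.

slower


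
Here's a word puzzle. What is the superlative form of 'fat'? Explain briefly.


Apply superlative formation (double final consonant, add -est): 'fat' -> 'fattest'.

fattest


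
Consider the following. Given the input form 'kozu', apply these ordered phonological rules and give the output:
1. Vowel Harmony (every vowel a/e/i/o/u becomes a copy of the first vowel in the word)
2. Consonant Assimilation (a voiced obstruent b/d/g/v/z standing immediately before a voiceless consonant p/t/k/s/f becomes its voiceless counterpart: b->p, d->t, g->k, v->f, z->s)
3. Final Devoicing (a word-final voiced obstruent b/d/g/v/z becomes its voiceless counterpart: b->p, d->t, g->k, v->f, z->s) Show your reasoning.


Starting form: 'kozu'
Rule 1: Vowel Harmony: all vowels become 'o' (matching first vowel). 'kozu' -> 'kozo'
Rule 2: Consonant Assimilation: no voiced obstruent (b/d/g/v/z) stands immediately before a voiceless consonant (p/t/k/s/f). No change.
Rule 3: Final Devoicing: the word ends in the vowel 'o', not a consonant. No change.
Final form: 'kozo'

kozo


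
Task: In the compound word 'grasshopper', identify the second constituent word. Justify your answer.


Split 'grasshopper' into 'grass' + 'hopper'. The second part is 'hopper'.

hopper


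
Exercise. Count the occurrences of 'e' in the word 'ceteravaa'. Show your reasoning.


Letter 'e' in 'ceteravaa': found at position(s) 2, 4 = 2 occurrence(s).

2


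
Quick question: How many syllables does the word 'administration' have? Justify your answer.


Break 'administration' into syllables: ad-min-is-tra-tion -> ad | min | is | tra | tion = 5 syllables

5 syllables


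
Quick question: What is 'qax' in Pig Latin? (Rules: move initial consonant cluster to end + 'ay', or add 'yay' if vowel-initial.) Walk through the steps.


'qax': move consonant cluster 'q' to end and add 'ay': 'axqay'.

axqay


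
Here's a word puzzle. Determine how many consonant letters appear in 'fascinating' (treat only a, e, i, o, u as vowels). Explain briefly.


Consonants in 'fascinating': f, s, c, n, t, n, g = 7 consonants.

7


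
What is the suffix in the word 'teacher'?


The word 'teacher' = 'teach' (root) + '-er' (suffix). The suffix is '-er'.

er


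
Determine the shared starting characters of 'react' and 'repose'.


Compare from the start: 2 characters match: 're'. Mismatch at position 3: 'a' vs 'p'.

re


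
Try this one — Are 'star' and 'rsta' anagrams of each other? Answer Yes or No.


Sorted letters of 'star': 'arst'
Sorted letters of 'rsta': 'arst'
They match.

Yes


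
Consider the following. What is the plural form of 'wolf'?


Apply rule: Change -f to -ves. 'wolf' becomes 'wolves'.

wolves


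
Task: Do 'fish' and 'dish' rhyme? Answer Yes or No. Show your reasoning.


Rime (stressed vowel + following sounds) of 'fish': -ish = /ɪʃ/
Rime of 'dish': -ish = /ɪʃ/
/ɪʃ/ and /ɪʃ/ are the same ending sound, so the words rhyme.

Yes


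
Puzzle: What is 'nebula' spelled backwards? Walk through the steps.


Reverse 'nebula' character by character: 'aluben'.

aluben


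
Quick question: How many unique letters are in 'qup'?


Unique letters in 'qup': {p, q, u} = 3 distinct letters.

3


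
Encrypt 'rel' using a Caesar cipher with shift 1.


Shift each letter by 1: r -> s, e -> f, l -> m. Result: 'sfm'.

sfm


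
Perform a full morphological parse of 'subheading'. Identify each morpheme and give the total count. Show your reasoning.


Step 1: Identify prefix: 'sub' (meaning: below)
Step 2: Identify root: 'head'
Step 3: Identify suffix(es): 'ing'
Decomposition: sub- (prefix: below) + head (root) + -ing (suffix: ongoing/result)
Total morphemes: 3

3 morphemes (sub- (prefix: below) + head (root) + -ing (suffix: ongoing/result))


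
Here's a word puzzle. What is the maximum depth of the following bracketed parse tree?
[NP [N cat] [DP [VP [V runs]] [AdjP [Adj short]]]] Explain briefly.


Count bracket nesting levels:
'[' at pos 0: depth = 1
'[' at pos 4: depth = 2
'[' at pos 12: depth = 2
'[' at pos 16: depth = 3
'[' at pos 20: depth = 4
'[' at pos 30: depth = 3
'[' at pos 36: depth = 4
Maximum depth reached: 4

4
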